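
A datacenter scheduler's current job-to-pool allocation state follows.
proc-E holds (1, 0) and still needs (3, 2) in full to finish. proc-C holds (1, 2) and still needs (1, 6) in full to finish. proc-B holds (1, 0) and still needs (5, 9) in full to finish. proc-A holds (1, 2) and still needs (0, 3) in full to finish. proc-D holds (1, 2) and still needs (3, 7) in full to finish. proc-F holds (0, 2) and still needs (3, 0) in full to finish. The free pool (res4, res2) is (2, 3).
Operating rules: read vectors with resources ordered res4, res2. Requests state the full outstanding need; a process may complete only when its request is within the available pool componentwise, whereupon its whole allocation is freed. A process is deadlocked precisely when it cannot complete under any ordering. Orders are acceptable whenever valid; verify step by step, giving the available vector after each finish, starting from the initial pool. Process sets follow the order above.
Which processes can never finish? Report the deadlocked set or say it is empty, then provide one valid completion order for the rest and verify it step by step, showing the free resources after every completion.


The deadlocked set is empty.
Key observation: no deadlock: proc-A fits now, and the freed resources carry the rest through.
One completion order for the rest: proc-A, proc-F, proc-E, proc-D, proc-B, proc-C. Verifying each step:
  pool = (2, 3)
  run proc-A (needs (0, 3), free (2, 3)); after release of (1, 2) the pool is (3, 5)
  run proc-F (needs (3, 0), free (3, 5)); after release of (0, 2) the pool is (3, 7)
  run proc-E (needs (3, 2), free (3, 7)); after release of (1, 0) the pool is (4, 7)
  run proc-D (needs (3, 7), free (4, 7)); after release of (1, 2) the pool is (5, 9)
  run proc-B (needs (5, 9), free (5, 9)); after release of (1, 0) the pool is (6, 9)
  run proc-C (needs (1, 6), free (6, 9)); after release of (1, 2) the pool is (7, 11)


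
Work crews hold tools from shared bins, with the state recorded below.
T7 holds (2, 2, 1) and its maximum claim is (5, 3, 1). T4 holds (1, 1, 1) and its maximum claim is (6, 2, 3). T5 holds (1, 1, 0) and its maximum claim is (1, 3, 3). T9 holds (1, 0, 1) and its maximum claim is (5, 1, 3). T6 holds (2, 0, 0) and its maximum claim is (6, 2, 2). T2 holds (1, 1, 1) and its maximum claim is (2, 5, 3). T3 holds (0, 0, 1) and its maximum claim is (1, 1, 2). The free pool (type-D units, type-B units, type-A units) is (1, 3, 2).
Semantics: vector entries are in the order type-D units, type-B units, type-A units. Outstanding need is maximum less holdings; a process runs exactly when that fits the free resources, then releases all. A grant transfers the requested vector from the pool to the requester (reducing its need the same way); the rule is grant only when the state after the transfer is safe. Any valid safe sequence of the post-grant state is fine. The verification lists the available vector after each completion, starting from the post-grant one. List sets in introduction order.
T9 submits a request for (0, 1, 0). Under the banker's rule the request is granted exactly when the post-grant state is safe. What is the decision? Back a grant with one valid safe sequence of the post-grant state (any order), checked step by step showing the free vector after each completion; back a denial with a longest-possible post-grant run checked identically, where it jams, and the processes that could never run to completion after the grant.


DENY — the pretend-granted state is unsafe.
Key observation: after T3, T5 the pool peaks at (2, 3, 3), and each blocked process is short somewhere: T7 on type-D units; T4 on type-D units; T9 on type-D units; T6 on type-D units; T2 on type-B units.
Pretend the grant happened; the run T3, T5 goes as far as possible. Check, step by step:
  pool = (1, 2, 2)
  T3: need (1, 1, 1) fits (1, 2, 2); releases (0, 0, 1), pool now (1, 2, 3)
  T5: need (0, 2, 3) fits (1, 2, 3); releases (1, 1, 0), pool now (2, 3, 3)
  T7 cannot run: need (3, 1, 0) vs free (2, 3, 3) (insufficient type-D units)
  T4 cannot run: need (5, 1, 2) vs free (2, 3, 3) (insufficient type-D units)
  T9 cannot run: need (4, 0, 2) vs free (2, 3, 3) (insufficient type-D units)
  T6 cannot run: need (4, 2, 2) vs free (2, 3, 3) (insufficient type-D units)
  T2 cannot run: need (1, 4, 2) vs free (2, 3, 3) (insufficient type-B units)
Had the request been granted, T7, T4, T9, T6 and T2 could never finish.


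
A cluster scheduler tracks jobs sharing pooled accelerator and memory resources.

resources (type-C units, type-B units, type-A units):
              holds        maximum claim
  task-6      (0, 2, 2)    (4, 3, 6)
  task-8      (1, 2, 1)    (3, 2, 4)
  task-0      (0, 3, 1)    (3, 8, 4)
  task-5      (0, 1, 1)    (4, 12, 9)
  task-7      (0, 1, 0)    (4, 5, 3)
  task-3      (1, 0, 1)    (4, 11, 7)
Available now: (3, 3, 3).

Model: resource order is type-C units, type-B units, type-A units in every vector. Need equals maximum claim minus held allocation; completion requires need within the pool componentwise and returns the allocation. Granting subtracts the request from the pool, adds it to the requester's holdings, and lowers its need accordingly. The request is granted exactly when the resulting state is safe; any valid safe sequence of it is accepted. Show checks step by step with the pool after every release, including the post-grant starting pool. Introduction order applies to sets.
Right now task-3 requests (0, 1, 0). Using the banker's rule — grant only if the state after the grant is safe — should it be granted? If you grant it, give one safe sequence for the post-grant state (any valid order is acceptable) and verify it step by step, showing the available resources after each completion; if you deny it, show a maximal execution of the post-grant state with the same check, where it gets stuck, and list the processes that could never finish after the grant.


GRANT: granting preserves safety; a valid post-grant sequence is task-8, task-6, task-0, task-7, task-3, task-5.
Key observation: (3, 2, 3) free after granting still covers task-8 first, and each release covers the next.
Verifying the post-grant state step by step:
  pool = (3, 2, 3)
  task-8: need (2, 0, 3) fits (3, 2, 3); releases (1, 2, 1), pool now (4, 4, 4)
  task-6: need (4, 1, 4) fits (4, 4, 4); releases (0, 2, 2), pool now (4, 6, 6)
  task-0: need (3, 5, 3) fits (4, 6, 6); releases (0, 3, 1), pool now (4, 9, 7)
  task-7: need (4, 4, 3) fits (4, 9, 7); releases (0, 1, 0), pool now (4, 10, 7)
  task-3: need (3, 10, 6) fits (4, 10, 7); releases (1, 1, 1), pool now (5, 11, 8)
  task-5: need (4, 11, 8) fits (5, 11, 8); releases (0, 1, 1), pool now (5, 12, 9)


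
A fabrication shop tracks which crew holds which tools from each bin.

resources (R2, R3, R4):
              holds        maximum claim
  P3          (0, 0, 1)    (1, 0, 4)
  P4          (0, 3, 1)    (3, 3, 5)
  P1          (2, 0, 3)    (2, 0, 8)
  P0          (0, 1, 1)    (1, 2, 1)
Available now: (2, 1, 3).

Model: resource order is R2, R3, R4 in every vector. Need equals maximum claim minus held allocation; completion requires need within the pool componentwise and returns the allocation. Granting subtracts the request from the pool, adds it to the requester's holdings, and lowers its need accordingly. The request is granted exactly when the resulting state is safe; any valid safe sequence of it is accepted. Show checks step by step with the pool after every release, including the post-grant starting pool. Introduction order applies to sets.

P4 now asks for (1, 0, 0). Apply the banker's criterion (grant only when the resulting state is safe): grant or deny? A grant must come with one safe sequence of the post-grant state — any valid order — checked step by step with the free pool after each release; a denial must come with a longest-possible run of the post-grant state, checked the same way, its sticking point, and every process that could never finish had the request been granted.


GRANT — the state after the grant stays safe, e.g. via P0, P3, P1, P4.
Key observation: (1, 1, 3) free after granting still covers P0 first, and each release covers the next.
Step-by-step check of the post-grant state:
  pool = (1, 1, 3)
  P0 needs (1, 1, 0) <= (1, 1, 3) -> finishes; pool += (0, 1, 1) = (1, 2, 4)
  P3 needs (1, 0, 3) <= (1, 2, 4) -> finishes; pool += (0, 0, 1) = (1, 2, 5)
  P1 needs (0, 0, 5) <= (1, 2, 5) -> finishes; pool += (2, 0, 3) = (3, 2, 8)
  P4 needs (2, 0, 4) <= (3, 2, 8) -> finishes; pool += (1, 3, 1) = (4, 5, 9)


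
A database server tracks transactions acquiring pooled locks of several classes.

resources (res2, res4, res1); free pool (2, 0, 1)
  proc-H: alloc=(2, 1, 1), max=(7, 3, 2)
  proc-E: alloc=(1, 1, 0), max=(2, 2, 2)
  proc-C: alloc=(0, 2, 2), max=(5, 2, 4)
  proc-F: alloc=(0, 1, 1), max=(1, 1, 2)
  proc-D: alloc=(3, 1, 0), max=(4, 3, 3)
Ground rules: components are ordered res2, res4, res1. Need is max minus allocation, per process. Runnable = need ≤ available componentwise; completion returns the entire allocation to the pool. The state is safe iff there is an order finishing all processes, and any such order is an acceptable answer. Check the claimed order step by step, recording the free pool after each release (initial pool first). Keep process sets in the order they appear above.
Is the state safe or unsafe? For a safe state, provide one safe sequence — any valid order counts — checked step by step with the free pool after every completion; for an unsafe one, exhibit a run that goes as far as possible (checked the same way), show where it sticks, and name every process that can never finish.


UNSAFE.
Key observation: after proc-F, proc-E the pool peaks at (3, 2, 2), and each blocked process is short somewhere: proc-H on res2; proc-C on res2; proc-D on res1.
Going as far as possible: proc-F, proc-E; after that, nothing fits. Walking it through:
  pool = (2, 0, 1)
  proc-F: need (1, 0, 1) fits (2, 0, 1); releases (0, 1, 1), pool now (2, 1, 2)
  proc-E: need (1, 1, 2) fits (2, 1, 2); releases (1, 1, 0), pool now (3, 2, 2)
  proc-H still needs (5, 2, 1) but only (3, 2, 2) is free — short on res2
  proc-C still needs (5, 0, 2) but only (3, 2, 2) is free — short on res2
  proc-D still needs (1, 2, 3) but only (3, 2, 2) is free — short on res1
Never able to finish: proc-H, proc-C and proc-D.


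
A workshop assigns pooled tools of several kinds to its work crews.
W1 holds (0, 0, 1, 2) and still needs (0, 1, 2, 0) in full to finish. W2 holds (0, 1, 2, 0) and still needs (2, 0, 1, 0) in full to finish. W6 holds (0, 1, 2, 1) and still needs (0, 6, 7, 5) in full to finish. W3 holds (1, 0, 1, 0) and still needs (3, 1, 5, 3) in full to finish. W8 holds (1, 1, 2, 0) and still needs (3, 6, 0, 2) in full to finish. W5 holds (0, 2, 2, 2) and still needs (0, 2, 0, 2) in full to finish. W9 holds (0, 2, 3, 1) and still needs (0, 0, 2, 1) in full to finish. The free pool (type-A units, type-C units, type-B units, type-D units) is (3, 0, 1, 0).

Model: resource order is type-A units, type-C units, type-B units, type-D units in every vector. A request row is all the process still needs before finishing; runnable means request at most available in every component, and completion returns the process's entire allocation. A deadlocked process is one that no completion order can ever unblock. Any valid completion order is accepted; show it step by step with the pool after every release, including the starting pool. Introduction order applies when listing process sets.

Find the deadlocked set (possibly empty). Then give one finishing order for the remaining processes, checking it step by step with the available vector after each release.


Deadlocked: W6 and W8.
Key observation: even finishing W2, W1, W9, W3, W5 leaves just (4, 5, 10, 5) free — too little type-C units for any of the remaining processes.
A valid finishing order for the others: W2, W1, W9, W3, W5. Verifying each step:
  pool = (3, 0, 1, 0)
  W2: need (2, 0, 1, 0) fits (3, 0, 1, 0); releases (0, 1, 2, 0), pool now (3, 1, 3, 0)
  W1: need (0, 1, 2, 0) fits (3, 1, 3, 0); releases (0, 0, 1, 2), pool now (3, 1, 4, 2)
  W9: need (0, 0, 2, 1) fits (3, 1, 4, 2); releases (0, 2, 3, 1), pool now (3, 3, 7, 3)
  W3: need (3, 1, 5, 3) fits (3, 3, 7, 3); releases (1, 0, 1, 0), pool now (4, 3, 8, 3)
  W5: need (0, 2, 0, 2) fits (4, 3, 8, 3); releases (0, 2, 2, 2), pool now (4, 5, 10, 5)
The blocked processes can never fit:
  W6 cannot run: need (0, 6, 7, 5) vs free (4, 5, 10, 5) (insufficient type-C units)
  W8 cannot run: need (3, 6, 0, 2) vs free (4, 5, 10, 5) (insufficient type-C units)


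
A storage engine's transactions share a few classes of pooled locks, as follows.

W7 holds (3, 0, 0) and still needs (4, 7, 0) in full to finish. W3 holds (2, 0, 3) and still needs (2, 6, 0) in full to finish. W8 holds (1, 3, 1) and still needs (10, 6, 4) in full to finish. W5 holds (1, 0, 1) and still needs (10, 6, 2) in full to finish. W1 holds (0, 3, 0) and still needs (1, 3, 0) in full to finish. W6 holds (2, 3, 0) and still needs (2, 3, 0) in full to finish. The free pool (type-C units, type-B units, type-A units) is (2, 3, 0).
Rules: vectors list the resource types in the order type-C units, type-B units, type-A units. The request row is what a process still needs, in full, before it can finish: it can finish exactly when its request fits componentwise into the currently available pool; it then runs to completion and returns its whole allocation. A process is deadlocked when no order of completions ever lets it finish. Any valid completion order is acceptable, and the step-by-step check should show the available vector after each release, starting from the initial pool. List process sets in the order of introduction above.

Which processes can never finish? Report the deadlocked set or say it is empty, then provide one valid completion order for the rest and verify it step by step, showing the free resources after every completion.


The deadlocked set is W8 and W5.
Key observation: even finishing W1, W6, W7, W3 leaves just (9, 9, 3) free — too little type-C units for any of the remaining processes.
The rest can finish in the order W1, W6, W7, W3. Verifying each step:
  pool = (2, 3, 0)
  run W1 (needs (1, 3, 0), free (2, 3, 0)); after release of (0, 3, 0) the pool is (2, 6, 0)
  run W6 (needs (2, 3, 0), free (2, 6, 0)); after release of (2, 3, 0) the pool is (4, 9, 0)
  run W7 (needs (4, 7, 0), free (4, 9, 0)); after release of (3, 0, 0) the pool is (7, 9, 0)
  run W3 (needs (2, 6, 0), free (7, 9, 0)); after release of (2, 0, 3) the pool is (9, 9, 3)
None of the blocked processes ever fits:
  blocked: W8 wants (10, 6, 4), pool (9, 9, 3) — not enough type-C units and type-A units
  blocked: W5 wants (10, 6, 2), pool (9, 9, 3) — not enough type-C units


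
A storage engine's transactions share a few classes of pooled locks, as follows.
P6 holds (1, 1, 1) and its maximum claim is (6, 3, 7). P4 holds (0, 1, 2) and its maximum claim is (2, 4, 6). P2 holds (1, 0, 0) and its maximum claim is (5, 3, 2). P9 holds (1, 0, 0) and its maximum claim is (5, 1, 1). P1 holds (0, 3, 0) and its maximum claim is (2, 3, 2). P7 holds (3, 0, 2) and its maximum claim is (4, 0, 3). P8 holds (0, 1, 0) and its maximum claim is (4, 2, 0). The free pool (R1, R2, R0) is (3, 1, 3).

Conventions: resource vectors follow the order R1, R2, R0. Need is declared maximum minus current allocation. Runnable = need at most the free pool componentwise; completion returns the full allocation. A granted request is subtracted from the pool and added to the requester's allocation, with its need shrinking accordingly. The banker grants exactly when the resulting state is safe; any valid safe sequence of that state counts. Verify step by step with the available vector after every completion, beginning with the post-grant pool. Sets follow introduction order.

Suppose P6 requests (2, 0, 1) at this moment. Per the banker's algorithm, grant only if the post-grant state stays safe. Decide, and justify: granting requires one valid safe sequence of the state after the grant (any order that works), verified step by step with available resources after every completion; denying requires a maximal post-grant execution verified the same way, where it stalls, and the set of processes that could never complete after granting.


GRANT: granting preserves safety; a valid post-grant sequence is P7, P1, P4, P6, P9, P2, P8.
Key observation: post-grant, (1, 1, 2) remains, and an order beginning with P7 completes everyone.
Verifying the post-grant state step by step:
  pool = (1, 1, 2)
  P7 needs (1, 0, 1) <= (1, 1, 2) -> finishes; pool += (3, 0, 2) = (4, 1, 4)
  P1 needs (2, 0, 2) <= (4, 1, 4) -> finishes; pool += (0, 3, 0) = (4, 4, 4)
  P4 needs (2, 3, 4) <= (4, 4, 4) -> finishes; pool += (0, 1, 2) = (4, 5, 6)
  P6 needs (3, 2, 5) <= (4, 5, 6) -> finishes; pool += (3, 1, 2) = (7, 6, 8)
  P9 needs (4, 1, 1) <= (7, 6, 8) -> finishes; pool += (1, 0, 0) = (8, 6, 8)
  P2 needs (4, 3, 2) <= (8, 6, 8) -> finishes; pool += (1, 0, 0) = (9, 6, 8)
  P8 needs (4, 1, 0) <= (9, 6, 8) -> finishes; pool += (0, 1, 0) = (9, 7, 8)


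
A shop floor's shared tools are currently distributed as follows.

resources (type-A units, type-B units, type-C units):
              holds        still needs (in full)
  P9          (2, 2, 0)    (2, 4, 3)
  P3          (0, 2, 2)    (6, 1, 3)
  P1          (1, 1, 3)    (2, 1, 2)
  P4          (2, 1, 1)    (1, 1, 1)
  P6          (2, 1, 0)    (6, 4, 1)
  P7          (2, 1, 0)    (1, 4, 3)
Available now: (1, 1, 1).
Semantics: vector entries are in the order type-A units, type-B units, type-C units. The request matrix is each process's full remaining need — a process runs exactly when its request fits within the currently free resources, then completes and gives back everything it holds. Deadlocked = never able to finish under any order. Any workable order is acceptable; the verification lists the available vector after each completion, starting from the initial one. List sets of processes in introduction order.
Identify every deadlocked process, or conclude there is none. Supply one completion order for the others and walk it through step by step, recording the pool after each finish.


The deadlocked set is P9, P3, P6 and P7.
Key observation: after P4, P1 the pool peaks at (4, 3, 5), and each blocked process is short somewhere: P9 on type-B units; P3 on type-A units; P6 on type-A units, type-B units; P7 on type-B units.
A valid finishing order for the others: P4, P1. Verifying each step:
  pool = (1, 1, 1)
  run P4 (needs (1, 1, 1), free (1, 1, 1)); after release of (2, 1, 1) the pool is (3, 2, 2)
  run P1 (needs (2, 1, 2), free (3, 2, 2)); after release of (1, 1, 3) the pool is (4, 3, 5)
None of the blocked processes ever fits:
  blocked: P9 wants (2, 4, 3), pool (4, 3, 5) — not enough type-B units
  blocked: P3 wants (6, 1, 3), pool (4, 3, 5) — not enough type-A units
  blocked: P6 wants (6, 4, 1), pool (4, 3, 5) — not enough type-A units and type-B units
  blocked: P7 wants (1, 4, 3), pool (4, 3, 5) — not enough type-B units


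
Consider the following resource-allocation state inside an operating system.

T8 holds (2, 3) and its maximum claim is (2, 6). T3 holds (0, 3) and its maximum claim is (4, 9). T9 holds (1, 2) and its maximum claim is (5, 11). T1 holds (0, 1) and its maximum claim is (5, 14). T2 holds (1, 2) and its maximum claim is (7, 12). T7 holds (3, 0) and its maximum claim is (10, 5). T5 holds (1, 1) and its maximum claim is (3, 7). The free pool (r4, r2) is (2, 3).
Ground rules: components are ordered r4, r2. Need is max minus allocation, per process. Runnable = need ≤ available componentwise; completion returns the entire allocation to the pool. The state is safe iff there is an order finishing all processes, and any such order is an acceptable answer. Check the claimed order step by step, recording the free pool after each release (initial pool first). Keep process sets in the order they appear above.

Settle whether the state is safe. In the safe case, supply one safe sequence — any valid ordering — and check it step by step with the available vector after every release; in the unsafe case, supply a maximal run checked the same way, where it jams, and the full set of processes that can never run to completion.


The state is SAFE; one workable sequence: T8, T3, T9, T5, T2, T7, T1.
Key observation: at T8 the run first touches a limit — (0, 3) against (2, 3), exact on a resource it actually requests.
Check, step by step:
  pool = (2, 3)
  T8 needs (0, 3) <= (2, 3) -> finishes; pool += (2, 3) = (4, 6)
  T3 needs (4, 6) <= (4, 6) -> finishes; pool += (0, 3) = (4, 9)
  T9 needs (4, 9) <= (4, 9) -> finishes; pool += (1, 2) = (5, 11)
  T5 needs (2, 6) <= (5, 11) -> finishes; pool += (1, 1) = (6, 12)
  T2 needs (6, 10) <= (6, 12) -> finishes; pool += (1, 2) = (7, 14)
  T7 needs (7, 5) <= (7, 14) -> finishes; pool += (3, 0) = (10, 14)
  T1 needs (5, 13) <= (10, 14) -> finishes; pool += (0, 1) = (10, 15)


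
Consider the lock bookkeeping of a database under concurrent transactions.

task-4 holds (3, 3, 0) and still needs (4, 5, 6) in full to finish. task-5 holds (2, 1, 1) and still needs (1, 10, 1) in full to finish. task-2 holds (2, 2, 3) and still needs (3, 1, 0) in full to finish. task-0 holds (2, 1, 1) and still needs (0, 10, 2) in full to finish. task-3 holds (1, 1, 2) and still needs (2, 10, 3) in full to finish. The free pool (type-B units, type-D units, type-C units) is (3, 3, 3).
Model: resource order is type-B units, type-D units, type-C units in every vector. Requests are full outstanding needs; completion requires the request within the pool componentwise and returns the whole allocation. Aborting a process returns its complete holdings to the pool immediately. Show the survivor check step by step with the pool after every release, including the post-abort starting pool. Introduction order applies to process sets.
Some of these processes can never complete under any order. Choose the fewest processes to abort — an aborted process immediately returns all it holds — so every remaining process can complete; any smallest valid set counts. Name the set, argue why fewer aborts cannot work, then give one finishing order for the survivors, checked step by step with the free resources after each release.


Minimum abort set: task-0 and task-3.
Key observation: the deadlocked task-5 becomes finishable only because task-0 and task-3 released (3, 2, 3); it completes at step 3 below.
Minimality, checking each single-abort alternative: task-4 alone leaves task-5 blocked (short on type-D units); task-5 alone leaves task-0 blocked (short on type-D units); task-2 alone leaves task-5 blocked (short on type-D units); task-0 alone leaves task-5 blocked (short on type-D units); task-3 alone leaves task-5 blocked (short on type-D units).
The survivors complete as task-4, task-2, task-5. Verifying each step (starting from the post-abort pool):
  pool = (6, 5, 6)
  task-4 needs (4, 5, 6) <= (6, 5, 6) -> finishes; pool += (3, 3, 0) = (9, 8, 6)
  task-2 needs (3, 1, 0) <= (9, 8, 6) -> finishes; pool += (2, 2, 3) = (11, 10, 9)
  task-5 needs (1, 10, 1) <= (11, 10, 9) -> finishes; pool += (2, 1, 1) = (13, 11, 10)


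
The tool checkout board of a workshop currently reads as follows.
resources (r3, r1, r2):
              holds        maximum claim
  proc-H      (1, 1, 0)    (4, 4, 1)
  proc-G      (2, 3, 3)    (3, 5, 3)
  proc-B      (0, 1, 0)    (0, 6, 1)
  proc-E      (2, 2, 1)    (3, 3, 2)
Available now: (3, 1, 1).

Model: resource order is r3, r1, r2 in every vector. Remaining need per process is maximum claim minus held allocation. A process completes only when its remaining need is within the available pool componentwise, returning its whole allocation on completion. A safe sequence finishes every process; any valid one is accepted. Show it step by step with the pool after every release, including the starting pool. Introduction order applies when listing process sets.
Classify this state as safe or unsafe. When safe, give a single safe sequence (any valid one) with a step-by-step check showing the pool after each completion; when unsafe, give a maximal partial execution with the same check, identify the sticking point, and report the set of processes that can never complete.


SAFE, for example via the order proc-E, proc-G, proc-B, proc-H.
Key observation: reading the order forward, proc-E is the first process whose need (1, 1, 1) meets the free pool (3, 1, 1) exactly on a resource it requests.
Walking it through:
  pool = (3, 1, 1)
  proc-E: need (1, 1, 1) fits (3, 1, 1); releases (2, 2, 1), pool now (5, 3, 2)
  proc-G: need (1, 2, 0) fits (5, 3, 2); releases (2, 3, 3), pool now (7, 6, 5)
  proc-B: need (0, 5, 1) fits (7, 6, 5); releases (0, 1, 0), pool now (7, 7, 5)
  proc-H: need (3, 3, 1) fits (7, 7, 5); releases (1, 1, 0), pool now (8, 8, 5)


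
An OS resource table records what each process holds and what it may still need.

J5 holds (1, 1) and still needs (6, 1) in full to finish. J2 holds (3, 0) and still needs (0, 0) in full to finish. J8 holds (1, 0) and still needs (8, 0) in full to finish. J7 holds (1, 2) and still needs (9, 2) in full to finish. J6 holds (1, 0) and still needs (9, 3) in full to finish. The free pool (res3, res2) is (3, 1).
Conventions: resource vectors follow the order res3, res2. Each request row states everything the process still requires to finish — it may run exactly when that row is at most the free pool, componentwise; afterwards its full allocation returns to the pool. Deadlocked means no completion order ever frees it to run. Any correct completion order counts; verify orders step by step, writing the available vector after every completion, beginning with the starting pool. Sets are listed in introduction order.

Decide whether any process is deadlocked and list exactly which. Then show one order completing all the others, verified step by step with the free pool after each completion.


Deadlocked: J8, J7 and J6.
Key observation: the pool after J2, J5 is (7, 2); every surviving request exceeds it in res3, so progress ends there.
One completion order for the rest: J2, J5. Walking it through:
  pool = (3, 1)
  J2: need (0, 0) fits (3, 1); releases (3, 0), pool now (6, 1)
  J5: need (6, 1) fits (6, 1); releases (1, 1), pool now (7, 2)
None of the blocked processes ever fits:
  blocked: J8 wants (8, 0), pool (7, 2) — not enough res3
  blocked: J7 wants (9, 2), pool (7, 2) — not enough res3
  blocked: J6 wants (9, 3), pool (7, 2) — not enough res3 and res2


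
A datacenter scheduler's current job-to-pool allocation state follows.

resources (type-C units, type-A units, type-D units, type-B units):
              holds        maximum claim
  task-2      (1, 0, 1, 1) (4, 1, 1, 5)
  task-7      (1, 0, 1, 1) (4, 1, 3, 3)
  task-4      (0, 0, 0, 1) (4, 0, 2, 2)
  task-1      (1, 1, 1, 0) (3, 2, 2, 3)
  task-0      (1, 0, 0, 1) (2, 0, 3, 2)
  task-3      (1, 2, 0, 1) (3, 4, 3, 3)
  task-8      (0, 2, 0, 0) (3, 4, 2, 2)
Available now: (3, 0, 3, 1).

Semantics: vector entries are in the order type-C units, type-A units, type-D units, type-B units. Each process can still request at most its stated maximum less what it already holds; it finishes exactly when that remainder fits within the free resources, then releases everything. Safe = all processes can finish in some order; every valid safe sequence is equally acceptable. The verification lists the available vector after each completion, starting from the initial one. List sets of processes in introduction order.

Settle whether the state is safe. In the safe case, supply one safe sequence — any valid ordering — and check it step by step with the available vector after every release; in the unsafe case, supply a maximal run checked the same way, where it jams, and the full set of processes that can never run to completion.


UNSAFE — no complete ordering exists.
Key observation: task-0, task-4 can finish, but then (4, 0, 3, 3) is all there is, and the blocked group's type-A units demands exceed it.
Going as far as possible: task-0, task-4; after that, nothing fits. Step-by-step check:
  pool = (3, 0, 3, 1)
  task-0: need (1, 0, 3, 1) fits (3, 0, 3, 1); releases (1, 0, 0, 1), pool now (4, 0, 3, 2)
  task-4: need (4, 0, 2, 1) fits (4, 0, 3, 2); releases (0, 0, 0, 1), pool now (4, 0, 3, 3)
  blocked: task-2 wants (3, 1, 0, 4), pool (4, 0, 3, 3) — not enough type-A units and type-B units
  blocked: task-7 wants (3, 1, 2, 2), pool (4, 0, 3, 3) — not enough type-A units
  blocked: task-1 wants (2, 1, 1, 3), pool (4, 0, 3, 3) — not enough type-A units
  blocked: task-3 wants (2, 2, 3, 2), pool (4, 0, 3, 3) — not enough type-A units
  blocked: task-8 wants (3, 2, 2, 2), pool (4, 0, 3, 3) — not enough type-A units
Processes that can never finish: task-2, task-7, task-1, task-3 and task-8.


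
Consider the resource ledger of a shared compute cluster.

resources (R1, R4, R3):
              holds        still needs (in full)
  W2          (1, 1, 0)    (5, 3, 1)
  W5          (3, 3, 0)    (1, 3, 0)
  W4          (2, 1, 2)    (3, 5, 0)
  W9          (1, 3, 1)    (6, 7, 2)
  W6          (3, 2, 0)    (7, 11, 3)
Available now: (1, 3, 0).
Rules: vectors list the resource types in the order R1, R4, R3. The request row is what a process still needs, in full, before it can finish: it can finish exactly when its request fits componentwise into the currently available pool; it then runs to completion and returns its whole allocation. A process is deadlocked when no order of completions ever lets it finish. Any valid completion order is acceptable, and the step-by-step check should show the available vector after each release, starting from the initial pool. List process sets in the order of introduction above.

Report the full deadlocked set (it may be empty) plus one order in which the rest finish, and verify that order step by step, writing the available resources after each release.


The deadlocked set is empty.
Key observation: W5 leads a chain of completions in which each release enables another process.
One completion order for the rest: W5, W4, W9, W2, W6. Check, step by step:
  pool = (1, 3, 0)
  W5: need (1, 3, 0) fits (1, 3, 0); releases (3, 3, 0), pool now (4, 6, 0)
  W4: need (3, 5, 0) fits (4, 6, 0); releases (2, 1, 2), pool now (6, 7, 2)
  W9: need (6, 7, 2) fits (6, 7, 2); releases (1, 3, 1), pool now (7, 10, 3)
  W2: need (5, 3, 1) fits (7, 10, 3); releases (1, 1, 0), pool now (8, 11, 3)
  W6: need (7, 11, 3) fits (8, 11, 3); releases (3, 2, 0), pool now (11, 13, 3)


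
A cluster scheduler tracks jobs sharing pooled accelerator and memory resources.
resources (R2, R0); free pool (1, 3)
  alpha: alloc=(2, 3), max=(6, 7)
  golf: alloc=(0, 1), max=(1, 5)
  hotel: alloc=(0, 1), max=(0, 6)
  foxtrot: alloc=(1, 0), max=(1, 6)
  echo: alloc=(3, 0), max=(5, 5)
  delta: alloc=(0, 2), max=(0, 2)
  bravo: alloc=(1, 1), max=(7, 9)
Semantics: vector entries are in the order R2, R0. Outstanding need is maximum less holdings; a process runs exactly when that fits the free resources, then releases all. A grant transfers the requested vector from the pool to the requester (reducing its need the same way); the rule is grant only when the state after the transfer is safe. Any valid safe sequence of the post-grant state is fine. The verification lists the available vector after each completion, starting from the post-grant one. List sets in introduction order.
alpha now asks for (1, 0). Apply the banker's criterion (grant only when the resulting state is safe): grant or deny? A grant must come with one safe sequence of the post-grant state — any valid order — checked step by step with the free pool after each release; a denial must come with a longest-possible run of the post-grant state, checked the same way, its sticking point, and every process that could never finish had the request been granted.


DENY. Granting would leave the state unsafe.
Key observation: even finishing delta, hotel, foxtrot, golf leaves just (1, 7) free — too little R2 for any of the remaining processes.
Pretend the grant happened; the run delta, hotel, foxtrot, golf goes as far as possible. Step-by-step check:
  pool = (0, 3)
  run delta (needs (0, 0), free (0, 3)); after release of (0, 2) the pool is (0, 5)
  run hotel (needs (0, 5), free (0, 5)); after release of (0, 1) the pool is (0, 6)
  run foxtrot (needs (0, 6), free (0, 6)); after release of (1, 0) the pool is (1, 6)
  run golf (needs (1, 4), free (1, 6)); after release of (0, 1) the pool is (1, 7)
  blocked: alpha wants (3, 4), pool (1, 7) — not enough R2
  blocked: echo wants (2, 5), pool (1, 7) — not enough R2
  blocked: bravo wants (6, 8), pool (1, 7) — not enough R2 and R0
Had the request been granted, alpha, echo and bravo could never finish.


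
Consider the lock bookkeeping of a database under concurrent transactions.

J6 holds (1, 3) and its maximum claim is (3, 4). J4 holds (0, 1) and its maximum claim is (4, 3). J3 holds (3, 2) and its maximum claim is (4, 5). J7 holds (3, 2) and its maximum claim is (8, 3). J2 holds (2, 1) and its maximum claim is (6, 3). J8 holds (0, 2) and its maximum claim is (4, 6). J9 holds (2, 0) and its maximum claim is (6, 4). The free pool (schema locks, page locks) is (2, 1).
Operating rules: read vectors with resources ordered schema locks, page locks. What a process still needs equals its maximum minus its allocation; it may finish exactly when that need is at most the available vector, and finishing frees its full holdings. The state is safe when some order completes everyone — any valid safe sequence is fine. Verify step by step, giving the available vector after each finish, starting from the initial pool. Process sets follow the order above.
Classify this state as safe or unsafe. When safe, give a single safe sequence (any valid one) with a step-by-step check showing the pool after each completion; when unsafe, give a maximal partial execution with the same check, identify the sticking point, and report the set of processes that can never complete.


SAFE — a valid safe sequence is J6, J3, J7, J8, J4, J9, J2.
Key observation: J6 marks the first exact bind of the order: its need (2, 1) fits the free (2, 1) with zero slack on a requested resource.
Check, step by step:
  pool = (2, 1)
  J6 needs (2, 1) <= (2, 1) -> finishes; pool += (1, 3) = (3, 4)
  J3 needs (1, 3) <= (3, 4) -> finishes; pool += (3, 2) = (6, 6)
  J7 needs (5, 1) <= (6, 6) -> finishes; pool += (3, 2) = (9, 8)
  J8 needs (4, 4) <= (9, 8) -> finishes; pool += (0, 2) = (9, 10)
  J4 needs (4, 2) <= (9, 10) -> finishes; pool += (0, 1) = (9, 11)
  J9 needs (4, 4) <= (9, 11) -> finishes; pool += (2, 0) = (11, 11)
  J2 needs (4, 2) <= (11, 11) -> finishes; pool += (2, 1) = (13, 12)


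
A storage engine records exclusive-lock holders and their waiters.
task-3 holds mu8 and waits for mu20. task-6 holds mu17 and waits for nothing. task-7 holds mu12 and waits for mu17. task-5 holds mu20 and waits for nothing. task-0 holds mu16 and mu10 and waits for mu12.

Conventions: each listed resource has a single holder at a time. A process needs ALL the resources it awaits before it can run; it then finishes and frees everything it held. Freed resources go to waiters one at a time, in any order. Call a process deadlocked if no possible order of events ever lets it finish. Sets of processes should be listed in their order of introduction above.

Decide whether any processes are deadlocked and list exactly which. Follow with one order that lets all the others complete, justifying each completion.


Nothing here is deadlocked.
Key observation: no waiting chain loops back on itself — every chain ends at a process that waits on nothing, so everyone eventually runs.
A valid finishing order for the others: task-6, task-7, task-0, task-5, task-3.
Verifying each step:
  task-6 waits on nothing -> runs at once and releases mu17
  task-7: everything it awaited (mu17) is free; runs, freeing mu12
  task-0: everything it awaited (mu12) is free; runs, freeing mu16 and mu10
  task-5 waits on nothing -> runs at once and releases mu20
  task-3: everything it awaited (mu20) is free; runs, freeing mu8


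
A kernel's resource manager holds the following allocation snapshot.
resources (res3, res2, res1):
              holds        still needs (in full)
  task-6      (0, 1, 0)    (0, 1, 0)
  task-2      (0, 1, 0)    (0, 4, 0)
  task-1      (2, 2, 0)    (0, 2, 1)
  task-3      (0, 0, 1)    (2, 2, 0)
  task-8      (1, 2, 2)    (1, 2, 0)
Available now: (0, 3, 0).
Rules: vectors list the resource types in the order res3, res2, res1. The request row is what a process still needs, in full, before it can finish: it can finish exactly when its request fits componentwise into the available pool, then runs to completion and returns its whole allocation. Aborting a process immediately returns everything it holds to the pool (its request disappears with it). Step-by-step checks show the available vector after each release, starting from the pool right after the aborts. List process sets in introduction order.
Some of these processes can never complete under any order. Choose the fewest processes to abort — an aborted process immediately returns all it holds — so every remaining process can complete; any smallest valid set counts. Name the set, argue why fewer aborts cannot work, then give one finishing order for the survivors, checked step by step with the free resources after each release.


Abort task-1.
Key observation: task-3 could never have finished before the abort; with (2, 2, 0) returned by task-1, it fits at step 3.
Minimality: the empty abort set fails — the state is deadlocked as it stands.
The survivors complete as task-6, task-2, task-3, task-8. Step-by-step check (starting from the post-abort pool):
  pool = (2, 5, 0)
  run task-6 (needs (0, 1, 0), free (2, 5, 0)); after release of (0, 1, 0) the pool is (2, 6, 0)
  run task-2 (needs (0, 4, 0), free (2, 6, 0)); after release of (0, 1, 0) the pool is (2, 7, 0)
  run task-3 (needs (2, 2, 0), free (2, 7, 0)); after release of (0, 0, 1) the pool is (2, 7, 1)
  run task-8 (needs (1, 2, 0), free (2, 7, 1)); after release of (1, 2, 2) the pool is (3, 9, 3)


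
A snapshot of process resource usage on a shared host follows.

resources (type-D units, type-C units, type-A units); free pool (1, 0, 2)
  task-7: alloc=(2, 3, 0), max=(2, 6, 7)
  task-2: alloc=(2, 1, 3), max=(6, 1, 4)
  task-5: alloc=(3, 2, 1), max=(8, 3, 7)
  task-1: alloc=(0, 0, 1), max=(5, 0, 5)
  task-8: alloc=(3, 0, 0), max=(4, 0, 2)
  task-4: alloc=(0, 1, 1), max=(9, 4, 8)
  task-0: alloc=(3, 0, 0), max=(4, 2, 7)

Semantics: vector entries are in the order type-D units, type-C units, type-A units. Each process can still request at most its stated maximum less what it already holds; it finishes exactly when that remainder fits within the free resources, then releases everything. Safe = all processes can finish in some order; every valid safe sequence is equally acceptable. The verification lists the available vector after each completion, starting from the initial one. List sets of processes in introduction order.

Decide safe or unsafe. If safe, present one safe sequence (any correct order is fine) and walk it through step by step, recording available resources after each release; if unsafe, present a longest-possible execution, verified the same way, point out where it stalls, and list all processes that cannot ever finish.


SAFE, for example via the order task-8, task-2, task-1, task-5, task-4, task-0, task-7.
Key observation: the order's first zero-slack moment is task-8 ((1, 0, 2) needed, (1, 0, 2) free — a requested resource with nothing to spare).
Step-by-step check:
  pool = (1, 0, 2)
  run task-8 (needs (1, 0, 2), free (1, 0, 2)); after release of (3, 0, 0) the pool is (4, 0, 2)
  run task-2 (needs (4, 0, 1), free (4, 0, 2)); after release of (2, 1, 3) the pool is (6, 1, 5)
  run task-1 (needs (5, 0, 4), free (6, 1, 5)); after release of (0, 0, 1) the pool is (6, 1, 6)
  run task-5 (needs (5, 1, 6), free (6, 1, 6)); after release of (3, 2, 1) the pool is (9, 3, 7)
  run task-4 (needs (9, 3, 7), free (9, 3, 7)); after release of (0, 1, 1) the pool is (9, 4, 8)
  run task-0 (needs (1, 2, 7), free (9, 4, 8)); after release of (3, 0, 0) the pool is (12, 4, 8)
  run task-7 (needs (0, 3, 7), free (12, 4, 8)); after release of (2, 3, 0) the pool is (14, 7, 8)
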